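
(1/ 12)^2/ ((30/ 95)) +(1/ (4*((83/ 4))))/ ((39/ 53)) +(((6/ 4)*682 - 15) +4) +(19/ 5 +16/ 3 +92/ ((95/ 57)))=1003453973/ 932256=1076.37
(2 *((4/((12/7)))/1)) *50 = 700/3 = 233.33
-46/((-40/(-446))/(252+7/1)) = -1328411/10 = -132841.10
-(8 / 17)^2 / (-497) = 64 / 143633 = 0.00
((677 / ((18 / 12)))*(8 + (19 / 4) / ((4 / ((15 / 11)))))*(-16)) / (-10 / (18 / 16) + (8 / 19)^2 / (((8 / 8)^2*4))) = 1241292363 / 158048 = 7853.89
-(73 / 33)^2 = -5329 / 1089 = -4.89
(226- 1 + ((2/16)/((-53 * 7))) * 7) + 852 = 456647/424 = 1077.00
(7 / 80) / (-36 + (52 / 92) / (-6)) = -0.00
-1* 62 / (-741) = 62 / 741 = 0.08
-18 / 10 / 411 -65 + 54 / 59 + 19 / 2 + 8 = -3765799 / 80830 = -46.59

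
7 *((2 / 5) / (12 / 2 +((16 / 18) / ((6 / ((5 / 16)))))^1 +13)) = 1512 / 10285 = 0.15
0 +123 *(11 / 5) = 1353 / 5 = 270.60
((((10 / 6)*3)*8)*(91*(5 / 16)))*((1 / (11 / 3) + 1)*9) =143325 / 11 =13029.55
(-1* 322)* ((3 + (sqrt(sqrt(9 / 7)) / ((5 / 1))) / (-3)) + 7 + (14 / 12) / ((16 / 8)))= -20447 / 6 + 46* sqrt(3)* 7^(3 / 4) / 15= -3384.97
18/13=1.38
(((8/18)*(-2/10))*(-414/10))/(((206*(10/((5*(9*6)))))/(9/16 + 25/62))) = 0.47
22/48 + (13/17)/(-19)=3241/7752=0.42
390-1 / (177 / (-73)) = 69103 / 177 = 390.41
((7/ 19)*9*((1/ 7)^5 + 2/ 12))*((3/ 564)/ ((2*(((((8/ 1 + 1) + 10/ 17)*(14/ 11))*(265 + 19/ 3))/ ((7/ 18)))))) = 285821/ 1655171185024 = 0.00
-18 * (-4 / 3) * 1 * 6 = 144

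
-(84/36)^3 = -343/27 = -12.70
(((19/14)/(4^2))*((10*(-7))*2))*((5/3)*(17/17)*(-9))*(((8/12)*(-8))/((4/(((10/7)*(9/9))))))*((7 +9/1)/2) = -19000/7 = -2714.29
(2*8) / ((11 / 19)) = 304 / 11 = 27.64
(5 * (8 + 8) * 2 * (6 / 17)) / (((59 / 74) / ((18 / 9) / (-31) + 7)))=15273600 / 31093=491.22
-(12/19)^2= -144/361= -0.40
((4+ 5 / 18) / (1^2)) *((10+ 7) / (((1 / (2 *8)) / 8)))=83776 / 9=9308.44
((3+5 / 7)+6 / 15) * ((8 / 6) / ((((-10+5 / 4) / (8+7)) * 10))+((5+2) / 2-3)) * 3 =4104 / 1225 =3.35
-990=-990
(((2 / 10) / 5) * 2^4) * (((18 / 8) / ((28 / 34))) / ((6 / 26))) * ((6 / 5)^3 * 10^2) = 1145664 / 875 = 1309.33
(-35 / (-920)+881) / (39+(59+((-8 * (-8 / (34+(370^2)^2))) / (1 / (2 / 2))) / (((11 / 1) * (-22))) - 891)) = -183812379225417327 / 165444861098503928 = -1.11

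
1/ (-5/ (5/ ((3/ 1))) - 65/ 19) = -19/ 122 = -0.16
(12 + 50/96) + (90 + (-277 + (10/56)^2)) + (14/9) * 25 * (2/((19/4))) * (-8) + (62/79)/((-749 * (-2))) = -86534691847/283310748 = -305.44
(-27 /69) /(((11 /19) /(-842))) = 143982 /253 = 569.10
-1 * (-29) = 29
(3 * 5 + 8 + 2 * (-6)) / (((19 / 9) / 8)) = 792 / 19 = 41.68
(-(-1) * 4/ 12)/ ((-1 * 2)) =-1/ 6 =-0.17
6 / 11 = 0.55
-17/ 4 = -4.25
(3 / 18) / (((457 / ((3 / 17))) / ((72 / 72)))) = 1 / 15538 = 0.00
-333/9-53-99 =-189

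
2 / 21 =0.10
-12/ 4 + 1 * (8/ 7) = -1.86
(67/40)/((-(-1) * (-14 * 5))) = -67/2800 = -0.02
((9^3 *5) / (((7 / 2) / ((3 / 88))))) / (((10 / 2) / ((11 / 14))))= 2187 / 392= 5.58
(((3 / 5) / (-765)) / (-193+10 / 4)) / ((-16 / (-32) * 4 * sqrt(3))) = sqrt(3) / 1457325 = 0.00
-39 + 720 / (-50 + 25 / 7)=-3543 / 65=-54.51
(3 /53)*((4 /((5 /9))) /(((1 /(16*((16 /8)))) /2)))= 6912 /265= 26.08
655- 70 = 585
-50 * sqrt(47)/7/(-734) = 25 * sqrt(47)/2569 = 0.07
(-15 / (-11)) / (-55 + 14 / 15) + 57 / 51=165674 / 151657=1.09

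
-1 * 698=-698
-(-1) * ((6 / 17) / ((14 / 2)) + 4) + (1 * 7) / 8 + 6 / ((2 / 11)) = 36105 / 952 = 37.93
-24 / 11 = -2.18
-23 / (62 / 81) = -30.05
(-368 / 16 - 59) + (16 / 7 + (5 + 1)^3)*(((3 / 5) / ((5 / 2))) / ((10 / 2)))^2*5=-79.49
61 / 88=0.69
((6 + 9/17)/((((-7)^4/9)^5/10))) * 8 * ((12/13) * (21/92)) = 4719196080/57940584227251685869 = 0.00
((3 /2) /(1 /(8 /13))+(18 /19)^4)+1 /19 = 3017707 /1694173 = 1.78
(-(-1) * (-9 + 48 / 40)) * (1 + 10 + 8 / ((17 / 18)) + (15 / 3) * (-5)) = 3666 / 85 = 43.13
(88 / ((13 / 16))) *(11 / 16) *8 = 7744 / 13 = 595.69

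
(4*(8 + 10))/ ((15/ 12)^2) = 1152/ 25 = 46.08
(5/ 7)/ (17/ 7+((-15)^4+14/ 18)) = 0.00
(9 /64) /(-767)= -9 /49088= -0.00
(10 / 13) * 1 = 0.77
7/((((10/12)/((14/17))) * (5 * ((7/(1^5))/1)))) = 0.20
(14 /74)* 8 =56 /37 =1.51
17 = 17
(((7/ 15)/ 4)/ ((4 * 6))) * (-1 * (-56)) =49/ 180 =0.27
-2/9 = -0.22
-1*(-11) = 11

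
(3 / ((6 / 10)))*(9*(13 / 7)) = 585 / 7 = 83.57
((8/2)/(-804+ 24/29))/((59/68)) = -1972/343557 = -0.01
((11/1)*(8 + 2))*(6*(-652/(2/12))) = -2581920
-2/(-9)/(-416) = -1/1872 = -0.00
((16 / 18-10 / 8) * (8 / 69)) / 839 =-26 / 521019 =-0.00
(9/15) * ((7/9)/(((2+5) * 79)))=1/1185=0.00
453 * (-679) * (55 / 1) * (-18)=304511130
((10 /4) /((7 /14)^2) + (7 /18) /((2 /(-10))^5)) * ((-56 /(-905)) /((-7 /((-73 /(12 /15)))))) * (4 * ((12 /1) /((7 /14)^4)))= -405436160 /543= -746659.59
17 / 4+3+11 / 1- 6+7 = 77 / 4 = 19.25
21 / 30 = 7 / 10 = 0.70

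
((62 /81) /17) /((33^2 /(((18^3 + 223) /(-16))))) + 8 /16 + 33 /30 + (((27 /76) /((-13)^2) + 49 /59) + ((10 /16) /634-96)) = -674211168543204493 /7204492381291920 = -93.58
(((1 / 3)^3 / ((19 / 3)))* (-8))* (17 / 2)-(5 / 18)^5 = -14336111 / 35901792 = -0.40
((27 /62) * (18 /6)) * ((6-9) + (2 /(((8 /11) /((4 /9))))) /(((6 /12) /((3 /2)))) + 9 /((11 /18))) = 6858 /341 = 20.11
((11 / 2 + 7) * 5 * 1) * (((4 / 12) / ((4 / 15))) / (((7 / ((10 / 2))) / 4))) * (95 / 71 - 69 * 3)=-3259375 / 71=-45906.69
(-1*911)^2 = 829921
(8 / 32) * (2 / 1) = 1 / 2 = 0.50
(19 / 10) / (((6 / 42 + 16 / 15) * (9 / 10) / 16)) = 10640 / 381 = 27.93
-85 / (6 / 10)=-425 / 3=-141.67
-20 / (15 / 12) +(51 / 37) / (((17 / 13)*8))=-4697 / 296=-15.87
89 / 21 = 4.24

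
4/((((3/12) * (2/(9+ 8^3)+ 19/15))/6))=750240/9929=75.56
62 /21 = 2.95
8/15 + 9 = 143/15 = 9.53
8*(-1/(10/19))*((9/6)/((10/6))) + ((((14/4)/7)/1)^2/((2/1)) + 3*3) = -911/200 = -4.56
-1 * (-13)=13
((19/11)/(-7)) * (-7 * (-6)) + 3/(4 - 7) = -125/11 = -11.36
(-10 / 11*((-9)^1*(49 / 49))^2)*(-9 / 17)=38.98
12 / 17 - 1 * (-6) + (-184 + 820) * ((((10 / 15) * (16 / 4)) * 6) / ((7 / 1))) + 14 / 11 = 1913356 / 1309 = 1461.69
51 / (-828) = -17 / 276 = -0.06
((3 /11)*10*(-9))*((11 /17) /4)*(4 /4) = -135 /34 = -3.97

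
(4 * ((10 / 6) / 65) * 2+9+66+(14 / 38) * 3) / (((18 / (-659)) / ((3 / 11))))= -18631907 / 24453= -761.95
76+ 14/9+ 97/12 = 3083/36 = 85.64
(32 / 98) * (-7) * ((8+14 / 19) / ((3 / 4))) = -10624 / 399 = -26.63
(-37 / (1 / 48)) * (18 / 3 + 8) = -24864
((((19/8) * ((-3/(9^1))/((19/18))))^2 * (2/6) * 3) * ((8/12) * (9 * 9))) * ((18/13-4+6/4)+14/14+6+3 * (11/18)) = 24381/104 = 234.43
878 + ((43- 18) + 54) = 957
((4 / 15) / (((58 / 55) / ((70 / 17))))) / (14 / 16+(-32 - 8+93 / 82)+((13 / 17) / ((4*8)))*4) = -63140 / 2297931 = -0.03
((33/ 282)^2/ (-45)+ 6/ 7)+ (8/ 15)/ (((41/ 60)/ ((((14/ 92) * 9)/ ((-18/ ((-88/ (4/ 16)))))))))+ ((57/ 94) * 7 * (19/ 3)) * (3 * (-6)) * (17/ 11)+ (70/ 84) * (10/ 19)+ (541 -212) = -217579055497949/ 548560130580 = -396.64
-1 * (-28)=28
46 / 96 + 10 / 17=871 / 816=1.07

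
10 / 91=0.11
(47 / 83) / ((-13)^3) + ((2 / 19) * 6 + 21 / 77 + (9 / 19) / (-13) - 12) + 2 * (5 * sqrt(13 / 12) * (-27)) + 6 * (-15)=-45 * sqrt(39) - 3854292775 / 38111359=-382.16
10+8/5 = 58/5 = 11.60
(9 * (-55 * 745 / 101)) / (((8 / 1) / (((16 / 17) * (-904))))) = 666745200 / 1717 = 388319.86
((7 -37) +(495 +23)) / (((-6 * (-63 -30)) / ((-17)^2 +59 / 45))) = 3187616 / 12555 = 253.89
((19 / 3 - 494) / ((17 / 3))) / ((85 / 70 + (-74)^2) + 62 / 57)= -1167474 / 74318645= -0.02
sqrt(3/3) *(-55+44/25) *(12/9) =-70.99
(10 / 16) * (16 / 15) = 0.67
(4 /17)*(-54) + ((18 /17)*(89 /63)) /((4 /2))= -1423 /119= -11.96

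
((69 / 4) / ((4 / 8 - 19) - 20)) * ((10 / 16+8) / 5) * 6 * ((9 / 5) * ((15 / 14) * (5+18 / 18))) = -1156923 / 21560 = -53.66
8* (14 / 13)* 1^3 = 112 / 13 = 8.62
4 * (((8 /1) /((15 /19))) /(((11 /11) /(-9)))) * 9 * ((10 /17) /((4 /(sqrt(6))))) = -8208 * sqrt(6) /17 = -1182.67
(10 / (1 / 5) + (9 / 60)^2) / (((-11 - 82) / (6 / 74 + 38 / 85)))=-1954997 / 6882000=-0.28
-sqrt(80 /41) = -4 * sqrt(205) /41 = -1.40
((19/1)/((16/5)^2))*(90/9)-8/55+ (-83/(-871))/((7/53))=821146257/42922880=19.13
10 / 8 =5 / 4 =1.25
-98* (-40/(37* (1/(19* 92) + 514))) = 6852160/33243501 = 0.21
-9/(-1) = 9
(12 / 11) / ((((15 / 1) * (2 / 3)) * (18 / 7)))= 7 / 165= 0.04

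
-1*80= -80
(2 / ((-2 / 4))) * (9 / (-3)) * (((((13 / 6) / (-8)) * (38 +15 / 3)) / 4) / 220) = -559 / 3520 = -0.16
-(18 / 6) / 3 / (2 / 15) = -7.50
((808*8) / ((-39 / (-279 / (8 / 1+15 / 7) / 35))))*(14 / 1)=8416128 / 4615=1823.65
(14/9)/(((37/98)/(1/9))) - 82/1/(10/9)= -1099033/14985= -73.34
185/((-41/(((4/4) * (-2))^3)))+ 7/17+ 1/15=382402/10455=36.58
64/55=1.16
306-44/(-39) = 11978/39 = 307.13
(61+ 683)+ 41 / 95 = 70721 / 95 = 744.43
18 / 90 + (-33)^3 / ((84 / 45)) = -2695247 / 140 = -19251.76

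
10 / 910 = 1 / 91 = 0.01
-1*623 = -623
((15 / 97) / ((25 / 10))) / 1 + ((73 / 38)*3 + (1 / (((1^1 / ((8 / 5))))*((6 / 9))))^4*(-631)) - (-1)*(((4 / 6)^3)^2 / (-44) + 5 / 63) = -2706484016023883 / 129316398750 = -20929.16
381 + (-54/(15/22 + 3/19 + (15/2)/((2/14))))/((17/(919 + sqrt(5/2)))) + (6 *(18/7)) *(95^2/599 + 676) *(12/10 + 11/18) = 13003400735547/662200490 - 1881 *sqrt(10)/63172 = 19636.56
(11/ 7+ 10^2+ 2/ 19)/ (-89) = -13523/ 11837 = -1.14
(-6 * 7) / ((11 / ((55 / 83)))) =-210 / 83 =-2.53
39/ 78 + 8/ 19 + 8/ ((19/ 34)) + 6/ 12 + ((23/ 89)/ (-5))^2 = 59219526/ 3762475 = 15.74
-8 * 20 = -160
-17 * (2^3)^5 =-557056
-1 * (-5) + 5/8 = 45/8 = 5.62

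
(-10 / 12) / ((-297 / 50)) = 125 / 891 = 0.14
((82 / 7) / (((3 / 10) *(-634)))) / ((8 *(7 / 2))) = -205 / 93198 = -0.00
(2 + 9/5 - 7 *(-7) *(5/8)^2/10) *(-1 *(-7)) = 25599/640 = 40.00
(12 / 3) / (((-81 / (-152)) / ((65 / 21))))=39520 / 1701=23.23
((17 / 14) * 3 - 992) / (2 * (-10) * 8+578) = -13837 / 5852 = -2.36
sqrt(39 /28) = sqrt(273) /14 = 1.18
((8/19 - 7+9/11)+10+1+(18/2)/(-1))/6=-131/209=-0.63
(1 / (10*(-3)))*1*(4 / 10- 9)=43 / 150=0.29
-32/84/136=-1/357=-0.00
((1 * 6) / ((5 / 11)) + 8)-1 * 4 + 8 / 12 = 268 / 15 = 17.87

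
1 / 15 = 0.07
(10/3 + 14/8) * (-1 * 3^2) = -183/4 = -45.75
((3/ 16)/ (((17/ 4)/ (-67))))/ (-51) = 67/ 1156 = 0.06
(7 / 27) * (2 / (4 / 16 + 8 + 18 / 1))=0.02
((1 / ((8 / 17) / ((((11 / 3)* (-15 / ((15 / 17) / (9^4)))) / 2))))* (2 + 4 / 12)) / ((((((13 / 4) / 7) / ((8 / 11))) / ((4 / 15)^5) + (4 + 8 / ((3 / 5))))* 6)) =-116282428416 / 337699427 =-344.34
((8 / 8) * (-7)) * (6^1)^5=-54432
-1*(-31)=31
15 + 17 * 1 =32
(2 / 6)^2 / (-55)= -0.00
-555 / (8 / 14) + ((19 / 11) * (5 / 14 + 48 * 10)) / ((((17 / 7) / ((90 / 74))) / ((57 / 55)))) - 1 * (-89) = -137491511 / 304436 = -451.63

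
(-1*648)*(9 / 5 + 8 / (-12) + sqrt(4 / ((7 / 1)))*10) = -12960*sqrt(7) / 7-3672 / 5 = -5632.82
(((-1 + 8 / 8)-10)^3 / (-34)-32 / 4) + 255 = 4699 / 17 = 276.41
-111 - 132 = -243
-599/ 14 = -42.79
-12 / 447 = -4 / 149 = -0.03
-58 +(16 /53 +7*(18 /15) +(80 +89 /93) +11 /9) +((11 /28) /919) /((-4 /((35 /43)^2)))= 66094886663669 /2010122303760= 32.88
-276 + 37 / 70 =-19283 / 70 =-275.47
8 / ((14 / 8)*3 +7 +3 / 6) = 32 / 51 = 0.63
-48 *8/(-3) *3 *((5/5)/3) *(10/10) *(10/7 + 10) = 10240/7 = 1462.86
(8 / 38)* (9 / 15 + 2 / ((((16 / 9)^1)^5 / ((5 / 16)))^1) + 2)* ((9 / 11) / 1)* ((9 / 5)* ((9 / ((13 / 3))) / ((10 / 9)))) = 2175525163107 / 1424490496000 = 1.53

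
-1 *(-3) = 3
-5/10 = -1/2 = -0.50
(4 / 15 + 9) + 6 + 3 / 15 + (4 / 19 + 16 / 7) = 35836 / 1995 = 17.96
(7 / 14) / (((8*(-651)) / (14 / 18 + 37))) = -0.00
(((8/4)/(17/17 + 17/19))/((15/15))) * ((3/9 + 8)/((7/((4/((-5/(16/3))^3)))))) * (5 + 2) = -155648/3645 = -42.70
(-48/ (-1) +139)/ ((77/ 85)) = 1445/ 7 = 206.43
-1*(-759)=759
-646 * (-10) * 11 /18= 35530 /9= 3947.78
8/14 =4/7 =0.57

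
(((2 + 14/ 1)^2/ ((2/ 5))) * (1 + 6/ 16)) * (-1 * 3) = -2640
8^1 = 8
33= 33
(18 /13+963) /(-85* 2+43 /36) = -451332 /79001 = -5.71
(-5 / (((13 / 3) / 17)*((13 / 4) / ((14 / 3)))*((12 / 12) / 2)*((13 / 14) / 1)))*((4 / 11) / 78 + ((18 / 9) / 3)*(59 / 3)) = -2249766400 / 2827539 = -795.66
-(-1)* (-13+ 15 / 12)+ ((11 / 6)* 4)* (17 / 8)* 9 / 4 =373 / 16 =23.31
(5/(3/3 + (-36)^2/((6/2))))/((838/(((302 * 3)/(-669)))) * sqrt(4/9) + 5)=-2265/79935697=-0.00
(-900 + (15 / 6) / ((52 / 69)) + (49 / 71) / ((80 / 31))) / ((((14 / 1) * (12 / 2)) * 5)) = -66191303 / 31012800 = -2.13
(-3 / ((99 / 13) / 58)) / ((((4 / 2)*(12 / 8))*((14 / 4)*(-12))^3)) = 377 / 3667356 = 0.00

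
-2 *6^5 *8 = -124416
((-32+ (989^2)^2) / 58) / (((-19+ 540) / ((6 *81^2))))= 18831133353256947 / 15109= 1246352065209.94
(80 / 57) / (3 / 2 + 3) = 160 / 513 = 0.31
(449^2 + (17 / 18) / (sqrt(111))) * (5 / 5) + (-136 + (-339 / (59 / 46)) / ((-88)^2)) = 17 * sqrt(111) / 1998 + 46024268523 / 228448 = 201465.06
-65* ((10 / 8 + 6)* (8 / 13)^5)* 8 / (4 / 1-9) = 1900544 / 28561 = 66.54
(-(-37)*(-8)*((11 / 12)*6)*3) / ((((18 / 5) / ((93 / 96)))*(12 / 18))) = -63085 / 32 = -1971.41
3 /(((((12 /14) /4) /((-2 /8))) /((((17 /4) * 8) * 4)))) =-476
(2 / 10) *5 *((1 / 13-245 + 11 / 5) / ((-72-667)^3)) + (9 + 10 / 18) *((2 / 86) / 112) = 0.00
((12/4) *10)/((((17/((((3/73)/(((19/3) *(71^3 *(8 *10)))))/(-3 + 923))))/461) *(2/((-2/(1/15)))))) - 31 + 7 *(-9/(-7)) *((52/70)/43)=-30.84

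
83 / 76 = 1.09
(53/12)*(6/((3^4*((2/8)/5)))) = 530/81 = 6.54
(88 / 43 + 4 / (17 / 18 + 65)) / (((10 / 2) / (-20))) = -430208 / 51041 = -8.43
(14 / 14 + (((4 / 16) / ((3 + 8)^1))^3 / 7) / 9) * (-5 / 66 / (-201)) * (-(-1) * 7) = 26832965 / 10170458496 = 0.00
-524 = -524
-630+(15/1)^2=-405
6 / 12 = 1 / 2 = 0.50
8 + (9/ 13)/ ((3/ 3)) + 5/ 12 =1421/ 156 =9.11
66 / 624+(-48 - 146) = -20165 / 104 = -193.89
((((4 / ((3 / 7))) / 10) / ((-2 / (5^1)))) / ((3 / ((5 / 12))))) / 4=-0.08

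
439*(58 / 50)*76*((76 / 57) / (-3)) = -3870224 / 225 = -17201.00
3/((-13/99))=-297/13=-22.85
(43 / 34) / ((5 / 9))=387 / 170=2.28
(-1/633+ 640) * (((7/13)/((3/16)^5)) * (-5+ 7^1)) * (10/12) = 1143687086080/461457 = 2478426.13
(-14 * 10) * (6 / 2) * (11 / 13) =-4620 / 13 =-355.38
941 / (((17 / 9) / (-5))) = -42345 / 17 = -2490.88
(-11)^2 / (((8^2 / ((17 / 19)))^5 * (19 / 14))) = 1202618879 / 25257565038313472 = 0.00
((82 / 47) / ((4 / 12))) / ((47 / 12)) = 2952 / 2209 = 1.34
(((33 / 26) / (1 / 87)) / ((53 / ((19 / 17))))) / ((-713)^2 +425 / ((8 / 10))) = 109098 / 23842994513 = 0.00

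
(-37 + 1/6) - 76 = -677/6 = -112.83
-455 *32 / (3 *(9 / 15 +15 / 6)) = -145600 / 93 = -1565.59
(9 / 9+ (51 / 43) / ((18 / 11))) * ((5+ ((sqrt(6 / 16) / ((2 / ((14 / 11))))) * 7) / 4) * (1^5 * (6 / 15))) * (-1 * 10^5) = -44500000 / 129 - 27256250 * sqrt(6) / 1419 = -392011.21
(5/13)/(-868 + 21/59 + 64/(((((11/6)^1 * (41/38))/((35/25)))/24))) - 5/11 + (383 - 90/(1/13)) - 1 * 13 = -3342393461060/4175628457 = -800.45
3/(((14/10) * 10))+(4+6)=143/14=10.21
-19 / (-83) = 19 / 83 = 0.23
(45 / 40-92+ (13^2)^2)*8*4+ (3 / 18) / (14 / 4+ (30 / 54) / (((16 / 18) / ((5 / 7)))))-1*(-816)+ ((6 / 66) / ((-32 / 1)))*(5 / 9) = 911860.04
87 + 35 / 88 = 7691 / 88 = 87.40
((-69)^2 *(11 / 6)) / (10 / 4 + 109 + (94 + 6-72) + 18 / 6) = 5819 / 95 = 61.25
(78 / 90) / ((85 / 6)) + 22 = 22.06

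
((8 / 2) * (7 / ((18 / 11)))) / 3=154 / 27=5.70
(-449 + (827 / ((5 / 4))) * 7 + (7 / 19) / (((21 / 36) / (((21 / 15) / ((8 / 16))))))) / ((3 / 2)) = 794954 / 285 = 2789.31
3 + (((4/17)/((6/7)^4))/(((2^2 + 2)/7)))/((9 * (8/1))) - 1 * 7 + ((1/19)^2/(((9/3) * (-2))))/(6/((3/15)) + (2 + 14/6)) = -353277504839/88475312448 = -3.99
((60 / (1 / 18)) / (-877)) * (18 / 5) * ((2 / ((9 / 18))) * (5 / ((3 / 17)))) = -440640 / 877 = -502.44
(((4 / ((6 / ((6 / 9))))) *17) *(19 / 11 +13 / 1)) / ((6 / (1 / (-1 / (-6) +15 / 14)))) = 14.98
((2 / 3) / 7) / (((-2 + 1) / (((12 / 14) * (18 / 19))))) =-72 / 931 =-0.08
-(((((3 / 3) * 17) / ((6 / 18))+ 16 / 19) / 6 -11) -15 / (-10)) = 49 / 57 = 0.86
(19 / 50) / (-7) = -19 / 350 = -0.05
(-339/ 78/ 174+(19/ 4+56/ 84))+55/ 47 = 348811/ 53157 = 6.56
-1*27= -27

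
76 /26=38 /13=2.92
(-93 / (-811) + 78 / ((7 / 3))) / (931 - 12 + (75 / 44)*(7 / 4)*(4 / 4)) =33514800 / 921201113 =0.04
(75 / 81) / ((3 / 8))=200 / 81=2.47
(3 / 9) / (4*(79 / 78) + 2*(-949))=-13 / 73864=-0.00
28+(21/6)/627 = 35119/1254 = 28.01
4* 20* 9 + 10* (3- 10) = 650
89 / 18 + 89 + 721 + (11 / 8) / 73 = 4283447 / 5256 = 814.96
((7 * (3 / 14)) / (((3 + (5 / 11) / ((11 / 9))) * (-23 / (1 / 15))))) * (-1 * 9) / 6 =121 / 62560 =0.00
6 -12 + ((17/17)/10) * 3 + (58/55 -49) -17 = -7771/110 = -70.65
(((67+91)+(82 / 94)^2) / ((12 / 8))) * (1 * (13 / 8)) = 1519713 / 8836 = 171.99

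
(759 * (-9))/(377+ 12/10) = -34155/1891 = -18.06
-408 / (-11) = 408 / 11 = 37.09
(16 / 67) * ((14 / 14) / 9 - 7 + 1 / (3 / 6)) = -704 / 603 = -1.17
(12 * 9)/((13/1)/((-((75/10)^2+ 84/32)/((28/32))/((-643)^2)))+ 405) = -0.00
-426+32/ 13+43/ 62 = -340813/ 806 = -422.84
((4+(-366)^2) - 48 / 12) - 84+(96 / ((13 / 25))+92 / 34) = 29627110 / 221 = 134059.32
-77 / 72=-1.07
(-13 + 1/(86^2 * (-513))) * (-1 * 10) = 246619625/1897074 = 130.00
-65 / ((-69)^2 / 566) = -36790 / 4761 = -7.73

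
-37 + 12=-25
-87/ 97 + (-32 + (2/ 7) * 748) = 122775/ 679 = 180.82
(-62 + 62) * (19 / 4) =0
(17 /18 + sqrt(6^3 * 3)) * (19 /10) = 323 /180 + 171 * sqrt(2) /5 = 50.16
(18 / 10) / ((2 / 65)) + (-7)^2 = 215 / 2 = 107.50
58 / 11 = 5.27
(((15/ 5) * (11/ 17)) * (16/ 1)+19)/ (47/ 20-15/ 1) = -740/ 187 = -3.96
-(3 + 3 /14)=-3.21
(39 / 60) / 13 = 1 / 20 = 0.05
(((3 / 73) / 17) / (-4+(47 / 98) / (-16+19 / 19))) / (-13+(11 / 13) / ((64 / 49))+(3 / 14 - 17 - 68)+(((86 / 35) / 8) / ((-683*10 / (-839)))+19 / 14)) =62650224000 / 10004555621521417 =0.00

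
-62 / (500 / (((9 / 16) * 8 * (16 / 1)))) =-1116 / 125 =-8.93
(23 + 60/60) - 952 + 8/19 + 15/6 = -925.08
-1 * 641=-641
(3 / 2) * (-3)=-9 / 2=-4.50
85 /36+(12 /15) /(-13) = 5381 /2340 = 2.30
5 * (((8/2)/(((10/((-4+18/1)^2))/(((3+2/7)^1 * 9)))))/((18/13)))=8372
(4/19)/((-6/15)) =-0.53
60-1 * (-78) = 138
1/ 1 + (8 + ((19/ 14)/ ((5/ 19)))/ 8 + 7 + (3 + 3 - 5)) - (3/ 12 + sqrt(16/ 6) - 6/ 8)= 10161/ 560 - 2 * sqrt(6)/ 3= 16.51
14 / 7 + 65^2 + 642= 4869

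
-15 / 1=-15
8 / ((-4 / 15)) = -30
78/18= 13/3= 4.33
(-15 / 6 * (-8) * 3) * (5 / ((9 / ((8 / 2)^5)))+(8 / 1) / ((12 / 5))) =103000 / 3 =34333.33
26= 26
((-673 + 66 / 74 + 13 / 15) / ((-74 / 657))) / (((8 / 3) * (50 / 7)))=1713306861 / 5476000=312.88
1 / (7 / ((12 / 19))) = 12 / 133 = 0.09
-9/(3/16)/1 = -48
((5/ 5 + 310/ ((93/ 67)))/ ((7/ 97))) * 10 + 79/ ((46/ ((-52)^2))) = 17257598/ 483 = 35730.02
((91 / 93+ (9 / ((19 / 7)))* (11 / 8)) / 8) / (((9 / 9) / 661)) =51743741 / 113088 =457.55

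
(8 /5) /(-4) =-2 /5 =-0.40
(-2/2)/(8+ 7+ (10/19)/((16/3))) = -152/2295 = -0.07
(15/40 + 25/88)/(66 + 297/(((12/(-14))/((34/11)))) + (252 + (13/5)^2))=-725/820864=-0.00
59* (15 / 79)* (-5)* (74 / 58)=-163725 / 2291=-71.46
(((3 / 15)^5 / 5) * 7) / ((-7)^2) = 1 / 109375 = 0.00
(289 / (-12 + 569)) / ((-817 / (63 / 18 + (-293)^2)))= -49622745 / 910138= -54.52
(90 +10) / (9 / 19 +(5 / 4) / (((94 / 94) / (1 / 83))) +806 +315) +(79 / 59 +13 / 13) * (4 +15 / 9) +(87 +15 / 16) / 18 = 243470965331 / 13356374688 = 18.23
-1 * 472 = -472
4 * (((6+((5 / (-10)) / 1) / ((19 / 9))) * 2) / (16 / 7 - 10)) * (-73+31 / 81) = 6011404 / 13851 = 434.01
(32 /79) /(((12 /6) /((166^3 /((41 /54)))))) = 3952191744 /3239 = 1220188.87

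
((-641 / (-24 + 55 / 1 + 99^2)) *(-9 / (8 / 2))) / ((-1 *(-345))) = 1923 / 4522720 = 0.00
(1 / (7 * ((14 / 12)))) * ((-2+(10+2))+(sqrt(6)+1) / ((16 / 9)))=27 * sqrt(6) / 392+507 / 392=1.46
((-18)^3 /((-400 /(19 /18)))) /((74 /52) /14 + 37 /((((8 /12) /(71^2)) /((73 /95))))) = 2660931 /37170990505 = 0.00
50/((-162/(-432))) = 400/3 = 133.33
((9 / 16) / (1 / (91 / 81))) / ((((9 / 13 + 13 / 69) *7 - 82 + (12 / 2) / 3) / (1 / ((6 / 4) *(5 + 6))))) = -0.00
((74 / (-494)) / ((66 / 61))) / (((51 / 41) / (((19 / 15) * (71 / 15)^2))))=-466479017 / 147683250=-3.16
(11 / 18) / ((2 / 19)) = 209 / 36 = 5.81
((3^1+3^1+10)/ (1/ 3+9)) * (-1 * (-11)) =132/ 7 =18.86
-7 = -7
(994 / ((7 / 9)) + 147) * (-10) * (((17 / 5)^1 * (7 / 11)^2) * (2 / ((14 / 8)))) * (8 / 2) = -10852800 / 121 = -89692.56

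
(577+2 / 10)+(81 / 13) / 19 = 713247 / 1235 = 577.53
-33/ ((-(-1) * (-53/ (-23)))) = -759/ 53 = -14.32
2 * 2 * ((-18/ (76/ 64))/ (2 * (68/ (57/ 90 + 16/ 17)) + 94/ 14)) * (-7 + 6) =6475392/ 9941959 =0.65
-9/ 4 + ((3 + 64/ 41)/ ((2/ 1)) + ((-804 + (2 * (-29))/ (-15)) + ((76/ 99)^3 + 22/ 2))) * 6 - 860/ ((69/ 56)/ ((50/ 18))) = -40622354824679/ 6099946380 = -6659.46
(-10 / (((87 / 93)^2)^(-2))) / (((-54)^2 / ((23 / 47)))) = -0.00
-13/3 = -4.33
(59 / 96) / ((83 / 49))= 0.36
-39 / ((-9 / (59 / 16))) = 15.98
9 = 9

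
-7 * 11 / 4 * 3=-231 / 4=-57.75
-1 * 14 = -14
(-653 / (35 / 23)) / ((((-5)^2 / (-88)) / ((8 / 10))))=5286688 / 4375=1208.39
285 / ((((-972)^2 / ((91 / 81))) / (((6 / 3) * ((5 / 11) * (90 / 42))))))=30875 / 46766808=0.00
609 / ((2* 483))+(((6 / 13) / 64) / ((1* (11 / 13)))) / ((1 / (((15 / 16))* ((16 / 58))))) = 297067 / 469568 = 0.63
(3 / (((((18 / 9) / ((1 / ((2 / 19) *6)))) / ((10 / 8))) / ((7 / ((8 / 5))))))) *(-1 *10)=-16625 / 128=-129.88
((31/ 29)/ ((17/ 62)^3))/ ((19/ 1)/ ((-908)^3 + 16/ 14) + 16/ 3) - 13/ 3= 5.39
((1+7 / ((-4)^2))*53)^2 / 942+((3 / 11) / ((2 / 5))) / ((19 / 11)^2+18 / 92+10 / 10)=35480110661 / 5609436672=6.33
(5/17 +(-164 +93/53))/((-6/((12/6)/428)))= 72959/578442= 0.13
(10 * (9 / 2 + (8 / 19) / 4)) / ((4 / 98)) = 1128.29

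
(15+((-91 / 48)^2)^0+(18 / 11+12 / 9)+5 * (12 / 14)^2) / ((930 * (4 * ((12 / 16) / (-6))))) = -36614 / 751905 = -0.05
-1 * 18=-18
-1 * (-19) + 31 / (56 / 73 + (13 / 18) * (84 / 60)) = 425647 / 11683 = 36.43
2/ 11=0.18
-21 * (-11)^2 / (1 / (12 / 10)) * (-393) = 5991678 / 5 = 1198335.60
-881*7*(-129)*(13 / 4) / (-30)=-3447353 / 40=-86183.82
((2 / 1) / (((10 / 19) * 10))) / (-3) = -19 / 150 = -0.13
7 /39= 0.18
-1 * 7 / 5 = -7 / 5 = -1.40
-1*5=-5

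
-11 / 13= -0.85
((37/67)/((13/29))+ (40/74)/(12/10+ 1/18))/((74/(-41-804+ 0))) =-393510845/20729398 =-18.98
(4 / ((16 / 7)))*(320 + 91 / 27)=61117 / 108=565.90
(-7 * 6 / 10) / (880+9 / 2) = -42 / 8845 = -0.00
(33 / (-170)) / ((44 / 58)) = -87 / 340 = -0.26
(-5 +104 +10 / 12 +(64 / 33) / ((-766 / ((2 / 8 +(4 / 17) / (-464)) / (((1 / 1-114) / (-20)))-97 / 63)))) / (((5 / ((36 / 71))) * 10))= 805207812571 / 795319789425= 1.01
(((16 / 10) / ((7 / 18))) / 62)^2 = 5184 / 1177225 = 0.00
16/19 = 0.84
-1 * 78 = -78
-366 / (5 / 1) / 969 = -122 / 1615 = -0.08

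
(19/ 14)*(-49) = -133/ 2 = -66.50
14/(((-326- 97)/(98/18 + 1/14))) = -0.18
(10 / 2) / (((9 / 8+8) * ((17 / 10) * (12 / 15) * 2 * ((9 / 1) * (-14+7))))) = -0.00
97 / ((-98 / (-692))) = 33562 / 49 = 684.94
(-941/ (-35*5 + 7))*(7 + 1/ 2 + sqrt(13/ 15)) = 941*sqrt(195)/ 2520 + 4705/ 112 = 47.22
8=8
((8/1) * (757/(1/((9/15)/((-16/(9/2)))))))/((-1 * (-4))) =-20439/80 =-255.49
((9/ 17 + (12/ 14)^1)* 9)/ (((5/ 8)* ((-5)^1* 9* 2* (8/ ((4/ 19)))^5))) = -33/ 11786231240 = -0.00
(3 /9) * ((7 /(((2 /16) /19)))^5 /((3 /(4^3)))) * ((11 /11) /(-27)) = -87274649588596736 /243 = -359154936578587.39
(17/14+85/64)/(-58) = -1139/25984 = -0.04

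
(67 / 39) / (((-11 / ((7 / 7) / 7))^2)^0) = 1.72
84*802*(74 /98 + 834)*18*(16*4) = 453485343744 /7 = 64783620534.86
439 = 439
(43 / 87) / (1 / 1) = 43 / 87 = 0.49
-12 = -12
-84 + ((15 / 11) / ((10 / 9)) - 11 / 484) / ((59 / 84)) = -53403 / 649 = -82.29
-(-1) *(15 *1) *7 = 105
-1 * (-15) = 15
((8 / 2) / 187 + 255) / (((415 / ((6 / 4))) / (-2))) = -143067 / 77605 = -1.84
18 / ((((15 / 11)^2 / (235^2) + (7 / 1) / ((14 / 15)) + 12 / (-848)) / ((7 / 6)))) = 396656876 / 141396517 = 2.81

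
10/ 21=0.48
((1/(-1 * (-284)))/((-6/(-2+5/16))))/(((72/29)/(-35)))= -1015/72704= -0.01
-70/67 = -1.04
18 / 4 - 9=-9 / 2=-4.50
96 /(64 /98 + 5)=4704 /277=16.98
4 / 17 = 0.24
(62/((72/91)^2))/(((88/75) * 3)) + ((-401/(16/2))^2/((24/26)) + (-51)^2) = 305137033/57024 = 5351.03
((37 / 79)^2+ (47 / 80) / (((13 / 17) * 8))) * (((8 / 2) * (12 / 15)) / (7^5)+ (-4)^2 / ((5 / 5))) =344056808751 / 68180116550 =5.05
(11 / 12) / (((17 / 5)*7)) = 0.04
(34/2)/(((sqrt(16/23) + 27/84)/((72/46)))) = -154224/10681 + 1919232* sqrt(23)/245663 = 23.03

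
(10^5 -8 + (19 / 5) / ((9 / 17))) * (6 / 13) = 692302 / 15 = 46153.47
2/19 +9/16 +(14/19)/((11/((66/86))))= 9401/13072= 0.72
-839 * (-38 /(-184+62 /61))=-972401 /5581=-174.23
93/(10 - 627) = -93/617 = -0.15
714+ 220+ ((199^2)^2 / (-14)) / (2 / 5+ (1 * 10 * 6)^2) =-7605801853 / 252028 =-30178.40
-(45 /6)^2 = -225 /4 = -56.25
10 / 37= 0.27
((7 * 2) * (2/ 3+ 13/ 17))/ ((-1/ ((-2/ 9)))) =2044/ 459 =4.45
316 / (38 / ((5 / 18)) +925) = 1580 / 5309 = 0.30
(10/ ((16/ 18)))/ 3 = 15/ 4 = 3.75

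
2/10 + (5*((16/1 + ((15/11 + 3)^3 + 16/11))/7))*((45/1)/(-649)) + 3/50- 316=-320.72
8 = 8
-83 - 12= -95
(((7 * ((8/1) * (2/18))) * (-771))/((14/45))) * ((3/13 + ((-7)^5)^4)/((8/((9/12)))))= -1499546034564309540630/13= -115349694966485349279.23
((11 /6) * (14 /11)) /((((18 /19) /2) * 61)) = 0.08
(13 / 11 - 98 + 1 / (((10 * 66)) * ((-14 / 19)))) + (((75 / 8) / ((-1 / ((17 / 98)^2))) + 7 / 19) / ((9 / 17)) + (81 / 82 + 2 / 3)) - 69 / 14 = -99.93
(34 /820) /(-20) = -17 /8200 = -0.00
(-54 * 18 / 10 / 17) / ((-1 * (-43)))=-486 / 3655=-0.13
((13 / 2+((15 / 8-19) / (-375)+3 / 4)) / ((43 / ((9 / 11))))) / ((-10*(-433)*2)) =1527 / 95260000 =0.00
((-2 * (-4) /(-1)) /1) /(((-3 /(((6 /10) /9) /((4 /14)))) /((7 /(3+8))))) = 196 /495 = 0.40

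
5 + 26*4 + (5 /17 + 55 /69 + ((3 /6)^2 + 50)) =752321 /4692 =160.34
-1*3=-3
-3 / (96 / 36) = -9 / 8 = -1.12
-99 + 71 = -28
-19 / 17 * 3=-57 / 17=-3.35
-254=-254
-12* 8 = -96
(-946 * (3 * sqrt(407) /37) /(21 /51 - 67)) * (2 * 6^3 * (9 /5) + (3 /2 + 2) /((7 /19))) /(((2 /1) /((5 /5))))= 189872133 * sqrt(407) /418840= 9145.56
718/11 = 65.27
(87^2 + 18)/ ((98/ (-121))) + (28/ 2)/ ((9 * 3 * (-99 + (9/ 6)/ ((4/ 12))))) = -669242075/ 71442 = -9367.63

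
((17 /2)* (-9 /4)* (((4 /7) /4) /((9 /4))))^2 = 289 /196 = 1.47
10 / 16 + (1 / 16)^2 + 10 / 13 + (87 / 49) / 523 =119531967 / 85286656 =1.40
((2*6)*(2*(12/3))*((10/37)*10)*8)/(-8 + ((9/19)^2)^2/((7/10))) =-35030284800/133798771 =-261.81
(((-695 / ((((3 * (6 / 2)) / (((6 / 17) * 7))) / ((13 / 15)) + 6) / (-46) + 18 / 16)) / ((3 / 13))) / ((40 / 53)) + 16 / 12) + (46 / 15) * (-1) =-4419.92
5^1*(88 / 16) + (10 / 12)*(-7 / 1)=65 / 3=21.67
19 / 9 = 2.11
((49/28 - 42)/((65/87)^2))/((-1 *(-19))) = -1218609/321100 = -3.80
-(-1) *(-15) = -15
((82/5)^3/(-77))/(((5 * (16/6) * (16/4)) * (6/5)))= -68921/77000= -0.90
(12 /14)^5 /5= 7776 /84035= 0.09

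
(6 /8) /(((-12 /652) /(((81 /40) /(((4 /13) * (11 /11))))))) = -171639 /640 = -268.19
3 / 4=0.75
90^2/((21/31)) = 83700/7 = 11957.14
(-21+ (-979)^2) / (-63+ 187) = 239605 / 31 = 7729.19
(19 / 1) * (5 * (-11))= -1045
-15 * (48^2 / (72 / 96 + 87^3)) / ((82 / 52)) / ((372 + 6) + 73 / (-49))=-11741184 / 132826176809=-0.00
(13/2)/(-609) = -13/1218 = -0.01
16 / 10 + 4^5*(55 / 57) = 282056 / 285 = 989.67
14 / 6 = 2.33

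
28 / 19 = 1.47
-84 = -84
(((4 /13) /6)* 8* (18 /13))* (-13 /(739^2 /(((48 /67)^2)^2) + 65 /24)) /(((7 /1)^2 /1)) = -509607936 /7010162532118837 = -0.00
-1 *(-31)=31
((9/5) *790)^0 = 1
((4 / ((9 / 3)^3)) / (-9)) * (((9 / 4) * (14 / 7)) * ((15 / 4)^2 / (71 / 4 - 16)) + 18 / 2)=-281 / 378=-0.74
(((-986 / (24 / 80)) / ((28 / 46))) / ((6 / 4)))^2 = 51429168400 / 3969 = 12957714.39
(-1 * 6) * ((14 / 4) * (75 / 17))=-1575 / 17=-92.65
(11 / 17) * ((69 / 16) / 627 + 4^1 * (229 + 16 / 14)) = 21548897 / 36176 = 595.67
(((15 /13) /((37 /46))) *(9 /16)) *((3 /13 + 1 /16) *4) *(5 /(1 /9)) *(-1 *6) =-25569675 /100048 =-255.57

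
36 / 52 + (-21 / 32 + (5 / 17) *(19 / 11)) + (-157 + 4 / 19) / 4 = -57131417 / 1478048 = -38.65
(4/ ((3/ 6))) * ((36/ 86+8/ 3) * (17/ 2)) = 27064/ 129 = 209.80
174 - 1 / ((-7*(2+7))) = 10963 / 63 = 174.02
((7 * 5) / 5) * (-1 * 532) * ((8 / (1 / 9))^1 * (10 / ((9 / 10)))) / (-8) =372400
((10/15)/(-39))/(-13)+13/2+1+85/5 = 74533/3042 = 24.50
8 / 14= 4 / 7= 0.57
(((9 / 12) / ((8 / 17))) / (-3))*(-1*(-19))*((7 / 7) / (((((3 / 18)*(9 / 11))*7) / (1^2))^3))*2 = -429913 / 18522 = -23.21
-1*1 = -1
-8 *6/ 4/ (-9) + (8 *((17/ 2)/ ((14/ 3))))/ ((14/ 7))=8.62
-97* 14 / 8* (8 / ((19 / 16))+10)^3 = -5458724082 / 6859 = -795848.39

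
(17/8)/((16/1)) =17/128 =0.13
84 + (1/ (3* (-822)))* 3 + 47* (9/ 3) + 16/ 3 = 63111/ 274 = 230.33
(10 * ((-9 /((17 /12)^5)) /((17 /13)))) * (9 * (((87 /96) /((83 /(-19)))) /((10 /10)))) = 22.52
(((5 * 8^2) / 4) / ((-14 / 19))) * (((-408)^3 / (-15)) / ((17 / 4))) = -809680896 / 7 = -115668699.43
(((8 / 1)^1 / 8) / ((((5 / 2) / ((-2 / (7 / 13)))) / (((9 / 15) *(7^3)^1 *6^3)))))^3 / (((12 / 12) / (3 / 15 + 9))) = -207052805906299551744 / 78125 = -2650275915600634.26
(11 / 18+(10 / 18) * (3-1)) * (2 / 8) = 31 / 72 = 0.43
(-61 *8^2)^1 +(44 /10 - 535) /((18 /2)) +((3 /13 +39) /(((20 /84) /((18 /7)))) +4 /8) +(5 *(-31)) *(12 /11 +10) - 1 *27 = -5284.85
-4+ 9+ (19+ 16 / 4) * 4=97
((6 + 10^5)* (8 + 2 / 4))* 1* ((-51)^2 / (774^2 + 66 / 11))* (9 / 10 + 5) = 43482658803 / 1996940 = 21774.64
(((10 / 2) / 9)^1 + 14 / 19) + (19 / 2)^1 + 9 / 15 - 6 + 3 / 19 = 9491 / 1710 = 5.55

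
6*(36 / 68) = 54 / 17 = 3.18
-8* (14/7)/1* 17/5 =-272/5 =-54.40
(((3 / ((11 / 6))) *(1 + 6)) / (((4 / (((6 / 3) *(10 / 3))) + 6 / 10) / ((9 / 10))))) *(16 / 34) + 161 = 165.04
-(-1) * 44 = 44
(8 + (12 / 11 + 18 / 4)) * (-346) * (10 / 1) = -517270 / 11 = -47024.55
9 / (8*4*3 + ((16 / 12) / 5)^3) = 30375 / 324064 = 0.09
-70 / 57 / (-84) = 5 / 342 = 0.01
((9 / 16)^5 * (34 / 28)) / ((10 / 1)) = 1003833 / 146800640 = 0.01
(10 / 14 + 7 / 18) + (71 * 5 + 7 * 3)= 47515 / 126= 377.10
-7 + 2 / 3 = -19 / 3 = -6.33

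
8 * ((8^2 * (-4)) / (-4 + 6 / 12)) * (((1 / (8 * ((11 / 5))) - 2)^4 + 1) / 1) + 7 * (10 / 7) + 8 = 916850383 / 102487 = 8946.02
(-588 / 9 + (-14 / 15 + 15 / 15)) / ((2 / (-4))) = 1958 / 15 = 130.53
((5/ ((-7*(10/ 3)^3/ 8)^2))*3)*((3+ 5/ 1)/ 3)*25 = 5832/ 6125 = 0.95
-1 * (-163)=163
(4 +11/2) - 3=13/2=6.50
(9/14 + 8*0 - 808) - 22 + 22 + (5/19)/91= -398833/494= -807.35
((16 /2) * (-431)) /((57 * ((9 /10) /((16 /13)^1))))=-551680 /6669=-82.72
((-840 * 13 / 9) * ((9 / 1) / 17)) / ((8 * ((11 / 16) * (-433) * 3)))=7280 / 80971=0.09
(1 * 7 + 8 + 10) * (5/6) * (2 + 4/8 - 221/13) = -3625/12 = -302.08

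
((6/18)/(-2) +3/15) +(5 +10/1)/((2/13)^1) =1463/15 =97.53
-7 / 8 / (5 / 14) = -49 / 20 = -2.45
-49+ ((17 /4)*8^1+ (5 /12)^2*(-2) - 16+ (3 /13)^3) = -4956685 /158184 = -31.33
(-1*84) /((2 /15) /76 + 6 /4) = -5985 /107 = -55.93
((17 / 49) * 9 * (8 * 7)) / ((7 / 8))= 9792 / 49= 199.84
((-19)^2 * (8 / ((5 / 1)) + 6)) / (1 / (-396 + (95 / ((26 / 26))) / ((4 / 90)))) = 23889897 / 5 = 4777979.40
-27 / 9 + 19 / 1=16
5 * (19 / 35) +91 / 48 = 1549 / 336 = 4.61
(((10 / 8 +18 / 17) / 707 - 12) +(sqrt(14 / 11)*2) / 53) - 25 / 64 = -9528555 / 769216 +2*sqrt(154) / 583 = -12.34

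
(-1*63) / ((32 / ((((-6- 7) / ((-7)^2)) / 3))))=39 / 224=0.17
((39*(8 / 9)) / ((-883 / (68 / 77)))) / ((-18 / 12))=14144 / 611919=0.02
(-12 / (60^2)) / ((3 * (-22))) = 1 / 19800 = 0.00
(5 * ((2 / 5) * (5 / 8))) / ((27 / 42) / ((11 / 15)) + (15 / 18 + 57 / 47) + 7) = 54285 / 430924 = 0.13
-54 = -54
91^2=8281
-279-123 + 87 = -315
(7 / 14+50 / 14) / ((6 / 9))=6.11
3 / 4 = 0.75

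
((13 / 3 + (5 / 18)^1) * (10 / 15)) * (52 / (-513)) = -4316 / 13851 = -0.31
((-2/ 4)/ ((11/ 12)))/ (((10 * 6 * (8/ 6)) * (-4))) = 3/ 1760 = 0.00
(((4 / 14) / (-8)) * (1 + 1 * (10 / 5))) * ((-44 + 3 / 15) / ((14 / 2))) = 657 / 980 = 0.67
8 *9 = 72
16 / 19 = 0.84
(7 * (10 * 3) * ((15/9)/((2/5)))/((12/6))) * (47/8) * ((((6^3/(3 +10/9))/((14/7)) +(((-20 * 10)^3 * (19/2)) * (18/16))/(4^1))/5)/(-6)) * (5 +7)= 1626234720075/74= 21976144865.88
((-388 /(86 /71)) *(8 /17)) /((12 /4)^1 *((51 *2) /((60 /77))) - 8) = -1101920 /2812157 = -0.39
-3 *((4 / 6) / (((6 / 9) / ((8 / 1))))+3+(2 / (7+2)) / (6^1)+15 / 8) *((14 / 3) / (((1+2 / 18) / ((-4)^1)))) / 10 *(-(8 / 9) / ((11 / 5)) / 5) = -39046 / 7425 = -5.26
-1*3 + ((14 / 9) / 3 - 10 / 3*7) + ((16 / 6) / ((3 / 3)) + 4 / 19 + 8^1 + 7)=-4072 / 513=-7.94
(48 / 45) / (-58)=-8 / 435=-0.02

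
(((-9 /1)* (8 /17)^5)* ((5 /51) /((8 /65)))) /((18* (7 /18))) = -0.02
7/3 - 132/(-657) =185/73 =2.53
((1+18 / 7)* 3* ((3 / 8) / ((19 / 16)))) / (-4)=-225 / 266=-0.85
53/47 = 1.13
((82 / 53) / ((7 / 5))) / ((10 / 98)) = 574 / 53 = 10.83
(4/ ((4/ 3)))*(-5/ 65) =-3/ 13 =-0.23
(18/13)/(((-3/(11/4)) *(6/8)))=-22/13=-1.69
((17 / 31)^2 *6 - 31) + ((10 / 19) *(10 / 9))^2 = -810804737 / 28100601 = -28.85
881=881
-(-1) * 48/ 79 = 48/ 79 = 0.61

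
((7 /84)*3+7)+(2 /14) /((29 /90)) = 6247 /812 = 7.69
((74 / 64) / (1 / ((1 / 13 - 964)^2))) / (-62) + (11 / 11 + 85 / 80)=-5809269009 / 335296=-17325.79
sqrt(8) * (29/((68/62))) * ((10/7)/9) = 8990 * sqrt(2)/1071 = 11.87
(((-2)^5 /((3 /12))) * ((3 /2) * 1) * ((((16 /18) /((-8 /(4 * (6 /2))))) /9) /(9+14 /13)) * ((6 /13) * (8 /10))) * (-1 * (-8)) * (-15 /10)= -8192 /655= -12.51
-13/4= -3.25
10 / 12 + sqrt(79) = 5 / 6 + sqrt(79) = 9.72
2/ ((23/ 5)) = 10/ 23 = 0.43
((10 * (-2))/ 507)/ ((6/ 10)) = -100/ 1521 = -0.07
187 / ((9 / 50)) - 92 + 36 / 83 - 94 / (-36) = 949.93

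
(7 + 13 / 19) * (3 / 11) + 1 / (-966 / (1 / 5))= 2115331 / 1009470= 2.10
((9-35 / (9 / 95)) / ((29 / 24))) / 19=-25952 / 1653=-15.70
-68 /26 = -34 /13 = -2.62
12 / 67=0.18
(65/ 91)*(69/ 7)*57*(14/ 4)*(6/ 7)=58995/ 49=1203.98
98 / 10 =49 / 5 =9.80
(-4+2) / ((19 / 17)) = -34 / 19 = -1.79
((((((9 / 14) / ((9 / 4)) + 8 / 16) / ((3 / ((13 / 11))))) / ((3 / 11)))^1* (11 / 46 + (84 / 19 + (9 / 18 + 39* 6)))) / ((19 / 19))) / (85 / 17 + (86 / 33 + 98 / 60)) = 821994745 / 27980673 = 29.38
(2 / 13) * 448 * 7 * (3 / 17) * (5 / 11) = 94080 / 2431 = 38.70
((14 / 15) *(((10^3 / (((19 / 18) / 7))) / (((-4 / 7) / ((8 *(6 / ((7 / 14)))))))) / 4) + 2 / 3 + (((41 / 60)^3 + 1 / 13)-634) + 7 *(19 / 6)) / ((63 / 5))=-20680.05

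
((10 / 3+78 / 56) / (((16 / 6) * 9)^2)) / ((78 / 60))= 1985 / 314496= 0.01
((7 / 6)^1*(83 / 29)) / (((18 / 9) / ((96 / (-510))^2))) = 37184 / 628575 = 0.06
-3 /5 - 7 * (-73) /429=1268 /2145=0.59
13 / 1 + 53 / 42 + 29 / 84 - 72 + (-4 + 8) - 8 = -1719 / 28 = -61.39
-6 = -6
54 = 54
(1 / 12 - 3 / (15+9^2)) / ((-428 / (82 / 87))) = -205 / 1787328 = -0.00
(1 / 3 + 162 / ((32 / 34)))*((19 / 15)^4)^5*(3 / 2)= 155584900140782720962298832539 / 5320410768127441406250000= 29243.02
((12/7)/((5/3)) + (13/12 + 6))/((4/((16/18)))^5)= 27256/6200145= 0.00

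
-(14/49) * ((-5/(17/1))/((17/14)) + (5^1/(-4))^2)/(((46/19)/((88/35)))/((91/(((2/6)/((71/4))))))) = -706618341/372232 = -1898.33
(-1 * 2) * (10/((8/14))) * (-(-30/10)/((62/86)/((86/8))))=-1565.69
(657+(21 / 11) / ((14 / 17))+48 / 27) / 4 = 130897 / 792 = 165.27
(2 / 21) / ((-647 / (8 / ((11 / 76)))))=-0.01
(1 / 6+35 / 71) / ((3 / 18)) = 281 / 71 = 3.96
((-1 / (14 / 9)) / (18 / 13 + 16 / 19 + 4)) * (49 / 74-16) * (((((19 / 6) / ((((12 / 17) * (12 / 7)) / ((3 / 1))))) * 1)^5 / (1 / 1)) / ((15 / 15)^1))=2366451382268847799835 / 50111566627995648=47223.66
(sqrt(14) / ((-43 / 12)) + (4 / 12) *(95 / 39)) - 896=-104737 / 117 - 12 *sqrt(14) / 43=-896.23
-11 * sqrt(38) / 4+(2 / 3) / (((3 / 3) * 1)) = 2 / 3 - 11 * sqrt(38) / 4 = -16.29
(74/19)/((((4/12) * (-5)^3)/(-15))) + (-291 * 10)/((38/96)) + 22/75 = -7349.88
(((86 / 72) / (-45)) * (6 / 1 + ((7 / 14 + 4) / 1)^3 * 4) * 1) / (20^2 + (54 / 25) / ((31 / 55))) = -329251 / 13520304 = -0.02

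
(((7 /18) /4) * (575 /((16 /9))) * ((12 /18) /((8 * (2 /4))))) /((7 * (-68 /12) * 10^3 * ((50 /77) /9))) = -15939 /8704000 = -0.00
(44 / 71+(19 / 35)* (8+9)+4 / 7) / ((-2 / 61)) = -225639 / 710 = -317.80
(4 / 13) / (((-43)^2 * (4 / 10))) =10 / 24037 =0.00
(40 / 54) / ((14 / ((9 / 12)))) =0.04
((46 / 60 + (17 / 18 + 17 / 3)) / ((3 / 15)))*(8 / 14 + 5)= 4316 / 21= 205.52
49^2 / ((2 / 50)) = 60025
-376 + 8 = -368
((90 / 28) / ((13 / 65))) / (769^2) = 225 / 8279054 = 0.00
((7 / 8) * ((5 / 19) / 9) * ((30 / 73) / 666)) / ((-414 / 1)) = -175 / 4589150256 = -0.00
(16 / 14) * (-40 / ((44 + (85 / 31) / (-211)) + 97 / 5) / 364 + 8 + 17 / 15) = 4306680479 / 412670895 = 10.44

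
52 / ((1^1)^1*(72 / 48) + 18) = 2.67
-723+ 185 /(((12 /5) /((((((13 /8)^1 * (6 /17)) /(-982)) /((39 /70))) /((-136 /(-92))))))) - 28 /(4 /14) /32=-9891388723 /13622304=-726.12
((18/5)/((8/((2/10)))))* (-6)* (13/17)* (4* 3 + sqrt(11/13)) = -2106/425-27* sqrt(143)/850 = -5.34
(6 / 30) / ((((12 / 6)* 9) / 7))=7 / 90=0.08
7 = 7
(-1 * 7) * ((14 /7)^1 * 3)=-42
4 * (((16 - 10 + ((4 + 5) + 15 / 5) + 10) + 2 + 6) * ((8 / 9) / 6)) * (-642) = -13696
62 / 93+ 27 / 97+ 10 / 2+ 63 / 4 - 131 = -127231 / 1164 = -109.30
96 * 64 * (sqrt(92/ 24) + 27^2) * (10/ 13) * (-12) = -537477120/ 13-122880 * sqrt(138)/ 13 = -41455433.32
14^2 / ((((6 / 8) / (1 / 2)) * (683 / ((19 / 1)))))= 7448 / 2049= 3.63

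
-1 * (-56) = 56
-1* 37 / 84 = -0.44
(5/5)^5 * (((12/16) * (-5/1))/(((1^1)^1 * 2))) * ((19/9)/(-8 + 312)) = -5/384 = -0.01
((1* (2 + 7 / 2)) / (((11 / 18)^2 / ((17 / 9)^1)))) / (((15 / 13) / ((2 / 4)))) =663 / 55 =12.05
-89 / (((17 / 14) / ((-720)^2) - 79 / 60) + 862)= -645926400 / 6246495377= -0.10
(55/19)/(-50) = -11/190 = -0.06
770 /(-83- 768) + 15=14.10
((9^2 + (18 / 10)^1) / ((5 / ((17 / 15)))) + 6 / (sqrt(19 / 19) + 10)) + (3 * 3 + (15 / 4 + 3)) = 192849 / 5500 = 35.06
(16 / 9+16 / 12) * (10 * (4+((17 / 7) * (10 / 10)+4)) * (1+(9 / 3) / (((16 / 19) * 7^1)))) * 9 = 61685 / 14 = 4406.07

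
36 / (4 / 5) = 45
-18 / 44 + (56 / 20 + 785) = 787.39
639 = 639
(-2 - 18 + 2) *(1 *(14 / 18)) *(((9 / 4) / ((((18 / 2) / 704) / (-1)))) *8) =19712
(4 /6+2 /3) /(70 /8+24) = 16 /393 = 0.04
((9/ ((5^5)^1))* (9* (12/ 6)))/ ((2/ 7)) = 0.18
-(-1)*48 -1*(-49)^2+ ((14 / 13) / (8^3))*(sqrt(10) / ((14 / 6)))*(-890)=-2353 -1335*sqrt(10) / 1664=-2355.54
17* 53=901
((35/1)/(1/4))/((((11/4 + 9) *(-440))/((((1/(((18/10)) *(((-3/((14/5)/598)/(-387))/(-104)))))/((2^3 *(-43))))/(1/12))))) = -392/11891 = -0.03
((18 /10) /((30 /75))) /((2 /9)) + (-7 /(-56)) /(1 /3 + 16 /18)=1791 /88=20.35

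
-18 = -18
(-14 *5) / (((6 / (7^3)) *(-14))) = 1715 / 6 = 285.83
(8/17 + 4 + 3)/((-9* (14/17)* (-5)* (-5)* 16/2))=-127/25200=-0.01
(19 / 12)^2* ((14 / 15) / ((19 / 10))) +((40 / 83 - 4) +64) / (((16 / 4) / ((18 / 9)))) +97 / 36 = 34.17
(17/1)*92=1564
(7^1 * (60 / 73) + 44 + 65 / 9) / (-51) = -1.12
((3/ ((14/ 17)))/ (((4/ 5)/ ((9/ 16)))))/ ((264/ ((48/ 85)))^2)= 27/ 2303840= 0.00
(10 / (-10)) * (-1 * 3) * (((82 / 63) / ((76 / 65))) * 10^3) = 1332500 / 399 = 3339.60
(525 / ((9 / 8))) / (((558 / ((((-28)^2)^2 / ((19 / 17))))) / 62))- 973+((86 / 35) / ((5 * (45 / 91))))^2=685702226139181 / 24046875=28515232.28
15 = 15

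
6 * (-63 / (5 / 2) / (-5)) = 756 / 25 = 30.24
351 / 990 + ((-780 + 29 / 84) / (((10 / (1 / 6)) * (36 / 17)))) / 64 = 33040607 / 127733760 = 0.26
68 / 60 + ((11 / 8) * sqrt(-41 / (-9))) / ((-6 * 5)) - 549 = -8218 / 15 - 11 * sqrt(41) / 720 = -547.96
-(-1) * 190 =190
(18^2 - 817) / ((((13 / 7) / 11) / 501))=-19018461 / 13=-1462958.54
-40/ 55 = -8/ 11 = -0.73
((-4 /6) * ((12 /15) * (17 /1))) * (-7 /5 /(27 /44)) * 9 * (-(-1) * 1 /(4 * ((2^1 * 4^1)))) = 5.82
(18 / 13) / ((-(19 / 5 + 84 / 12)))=-5 / 39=-0.13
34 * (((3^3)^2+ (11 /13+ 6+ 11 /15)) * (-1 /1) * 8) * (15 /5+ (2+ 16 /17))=-232110928 /195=-1190312.45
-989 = -989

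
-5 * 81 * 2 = -810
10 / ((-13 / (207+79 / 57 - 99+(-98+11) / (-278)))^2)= 15108243237605 / 21217588002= 712.06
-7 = -7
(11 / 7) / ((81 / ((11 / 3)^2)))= 1331 / 5103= 0.26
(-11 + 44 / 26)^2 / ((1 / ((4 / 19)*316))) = 18506224 / 3211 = 5763.38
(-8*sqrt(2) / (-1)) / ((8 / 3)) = 3*sqrt(2) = 4.24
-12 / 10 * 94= -564 / 5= -112.80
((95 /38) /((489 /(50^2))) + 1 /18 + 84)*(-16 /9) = -172.15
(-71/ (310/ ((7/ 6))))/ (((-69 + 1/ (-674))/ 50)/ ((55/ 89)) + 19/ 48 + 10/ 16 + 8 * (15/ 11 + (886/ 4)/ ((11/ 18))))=-0.00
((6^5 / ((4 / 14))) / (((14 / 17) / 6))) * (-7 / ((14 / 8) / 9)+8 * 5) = 793152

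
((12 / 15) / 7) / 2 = 2 / 35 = 0.06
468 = 468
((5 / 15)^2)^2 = 1 / 81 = 0.01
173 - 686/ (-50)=4668/ 25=186.72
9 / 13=0.69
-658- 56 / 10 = -3318 / 5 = -663.60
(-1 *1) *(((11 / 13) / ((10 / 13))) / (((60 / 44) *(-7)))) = 121 / 1050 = 0.12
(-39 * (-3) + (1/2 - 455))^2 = 455625/4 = 113906.25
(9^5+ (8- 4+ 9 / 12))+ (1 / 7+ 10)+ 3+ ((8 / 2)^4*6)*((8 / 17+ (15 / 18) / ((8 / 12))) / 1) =29373825 / 476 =61709.72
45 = 45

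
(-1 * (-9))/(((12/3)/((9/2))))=81/8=10.12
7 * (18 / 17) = 7.41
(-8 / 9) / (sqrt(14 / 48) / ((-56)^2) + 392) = -35246833664 / 15543853645821 + 7168 * sqrt(42) / 46631560937463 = -0.00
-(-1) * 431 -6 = 425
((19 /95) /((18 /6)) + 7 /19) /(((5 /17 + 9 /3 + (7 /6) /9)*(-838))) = -18972 /125107115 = -0.00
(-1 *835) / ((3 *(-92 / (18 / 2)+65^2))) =-2505 / 37933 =-0.07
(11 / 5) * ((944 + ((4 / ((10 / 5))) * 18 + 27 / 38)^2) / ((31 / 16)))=145603084 / 55955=2602.15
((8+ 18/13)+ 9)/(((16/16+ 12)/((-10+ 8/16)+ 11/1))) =717/338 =2.12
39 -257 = -218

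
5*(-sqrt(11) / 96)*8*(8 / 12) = -5*sqrt(11) / 18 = -0.92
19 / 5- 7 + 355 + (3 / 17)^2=508396 / 1445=351.83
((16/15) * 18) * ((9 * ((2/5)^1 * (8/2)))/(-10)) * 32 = -110592/125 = -884.74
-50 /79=-0.63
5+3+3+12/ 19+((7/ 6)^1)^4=332035/ 24624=13.48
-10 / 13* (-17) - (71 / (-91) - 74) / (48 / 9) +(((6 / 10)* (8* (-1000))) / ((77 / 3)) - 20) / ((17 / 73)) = -2578625 / 2992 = -861.84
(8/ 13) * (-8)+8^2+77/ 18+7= 16463/ 234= 70.35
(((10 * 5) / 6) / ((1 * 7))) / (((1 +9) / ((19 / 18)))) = 95 / 756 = 0.13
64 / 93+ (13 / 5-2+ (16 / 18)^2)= 26093 / 12555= 2.08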